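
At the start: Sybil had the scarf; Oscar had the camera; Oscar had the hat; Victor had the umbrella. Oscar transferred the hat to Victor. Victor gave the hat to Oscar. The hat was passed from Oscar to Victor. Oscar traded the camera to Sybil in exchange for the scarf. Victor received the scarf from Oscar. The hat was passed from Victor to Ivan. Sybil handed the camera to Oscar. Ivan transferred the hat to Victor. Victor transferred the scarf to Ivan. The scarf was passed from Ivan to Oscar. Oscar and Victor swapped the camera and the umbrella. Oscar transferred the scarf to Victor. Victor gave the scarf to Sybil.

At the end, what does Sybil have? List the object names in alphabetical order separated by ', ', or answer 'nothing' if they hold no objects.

Tracking all object holders:
Start: scarf:Sybil, camera:Oscar, hat:Oscar, umbrella:Victor
Event 1 (give hat: Oscar -> Victor). State: scarf:Sybil, camera:Oscar, hat:Victor, umbrella:Victor
Event 2 (give hat: Victor -> Oscar). State: scarf:Sybil, camera:Oscar, hat:Oscar, umbrella:Victor
Event 3 (give hat: Oscar -> Victor). State: scarf:Sybil, camera:Oscar, hat:Victor, umbrella:Victor
Event 4 (swap camera<->scarf: now camera:Sybil, scarf:Oscar). State: scarf:Oscar, camera:Sybil, hat:Victor, umbrella:Victor
Event 5 (give scarf: Oscar -> Victor). State: scarf:Victor, camera:Sybil, hat:Victor, umbrella:Victor
Event 6 (give hat: Victor -> Ivan). State: scarf:Victor, camera:Sybil, hat:Ivan, umbrella:Victor
Event 7 (give camera: Sybil -> Oscar). State: scarf:Victor, camera:Oscar, hat:Ivan, umbrella:Victor
Event 8 (give hat: Ivan -> Victor). State: scarf:Victor, camera:Oscar, hat:Victor, umbrella:Victor
Event 9 (give scarf: Victor -> Ivan). State: scarf:Ivan, camera:Oscar, hat:Victor, umbrella:Victor
Event 10 (give scarf: Ivan -> Oscar). State: scarf:Oscar, camera:Oscar, hat:Victor, umbrella:Victor
Event 11 (swap camera<->umbrella: now camera:Victor, umbrella:Oscar). State: scarf:Oscar, camera:Victor, hat:Victor, umbrella:Oscar
Event 12 (give scarf: Oscar -> Victor). State: scarf:Victor, camera:Victor, hat:Victor, umbrella:Oscar
Event 13 (give scarf: Victor -> Sybil). State: scarf:Sybil, camera:Victor, hat:Victor, umbrella:Oscar

Final state: scarf:Sybil, camera:Victor, hat:Victor, umbrella:Oscar
Sybil holds: scarf.

Answer: scarf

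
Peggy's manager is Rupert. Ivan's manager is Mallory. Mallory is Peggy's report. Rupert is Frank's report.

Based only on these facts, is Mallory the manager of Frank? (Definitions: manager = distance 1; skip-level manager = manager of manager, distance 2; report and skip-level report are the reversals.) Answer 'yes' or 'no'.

Answer: no

Derivation:
Reconstructing the manager chain from the given facts:
  Frank -> Rupert -> Peggy -> Mallory -> Ivan
(each arrow means 'manager of the next')
Positions in the chain (0 = top):
  position of Frank: 0
  position of Rupert: 1
  position of Peggy: 2
  position of Mallory: 3
  position of Ivan: 4

Mallory is at position 3, Frank is at position 0; signed distance (j - i) = -3.
'manager' requires j - i = 1. Actual distance is -3, so the relation does NOT hold.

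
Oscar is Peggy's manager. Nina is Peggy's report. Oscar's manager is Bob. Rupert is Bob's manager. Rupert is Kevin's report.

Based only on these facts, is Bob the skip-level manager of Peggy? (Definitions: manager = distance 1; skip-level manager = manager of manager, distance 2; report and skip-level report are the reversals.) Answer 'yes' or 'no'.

Reconstructing the manager chain from the given facts:
  Kevin -> Rupert -> Bob -> Oscar -> Peggy -> Nina
(each arrow means 'manager of the next')
Positions in the chain (0 = top):
  position of Kevin: 0
  position of Rupert: 1
  position of Bob: 2
  position of Oscar: 3
  position of Peggy: 4
  position of Nina: 5

Bob is at position 2, Peggy is at position 4; signed distance (j - i) = 2.
'skip-level manager' requires j - i = 2. Actual distance is 2, so the relation HOLDS.

Answer: yes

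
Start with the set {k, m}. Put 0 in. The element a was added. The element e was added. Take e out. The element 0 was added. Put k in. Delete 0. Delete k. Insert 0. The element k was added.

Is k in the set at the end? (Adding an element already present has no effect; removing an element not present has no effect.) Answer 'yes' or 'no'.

Answer: yes

Derivation:
Tracking the set through each operation:
Start: {k, m}
Event 1 (add 0): added. Set: {0, k, m}
Event 2 (add a): added. Set: {0, a, k, m}
Event 3 (add e): added. Set: {0, a, e, k, m}
Event 4 (remove e): removed. Set: {0, a, k, m}
Event 5 (add 0): already present, no change. Set: {0, a, k, m}
Event 6 (add k): already present, no change. Set: {0, a, k, m}
Event 7 (remove 0): removed. Set: {a, k, m}
Event 8 (remove k): removed. Set: {a, m}
Event 9 (add 0): added. Set: {0, a, m}
Event 10 (add k): added. Set: {0, a, k, m}

Final set: {0, a, k, m} (size 4)
k is in the final set.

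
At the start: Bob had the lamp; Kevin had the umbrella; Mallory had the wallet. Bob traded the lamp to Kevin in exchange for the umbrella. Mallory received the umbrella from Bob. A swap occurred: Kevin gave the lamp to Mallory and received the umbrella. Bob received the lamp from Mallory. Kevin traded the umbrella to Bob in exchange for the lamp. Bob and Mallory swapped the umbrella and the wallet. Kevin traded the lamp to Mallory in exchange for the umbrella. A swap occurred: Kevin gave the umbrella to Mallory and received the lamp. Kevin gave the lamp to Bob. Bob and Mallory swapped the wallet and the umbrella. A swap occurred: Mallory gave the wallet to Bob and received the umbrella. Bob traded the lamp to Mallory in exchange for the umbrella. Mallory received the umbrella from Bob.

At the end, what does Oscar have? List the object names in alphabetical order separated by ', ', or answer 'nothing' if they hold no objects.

Tracking all object holders:
Start: lamp:Bob, umbrella:Kevin, wallet:Mallory
Event 1 (swap lamp<->umbrella: now lamp:Kevin, umbrella:Bob). State: lamp:Kevin, umbrella:Bob, wallet:Mallory
Event 2 (give umbrella: Bob -> Mallory). State: lamp:Kevin, umbrella:Mallory, wallet:Mallory
Event 3 (swap lamp<->umbrella: now lamp:Mallory, umbrella:Kevin). State: lamp:Mallory, umbrella:Kevin, wallet:Mallory
Event 4 (give lamp: Mallory -> Bob). State: lamp:Bob, umbrella:Kevin, wallet:Mallory
Event 5 (swap umbrella<->lamp: now umbrella:Bob, lamp:Kevin). State: lamp:Kevin, umbrella:Bob, wallet:Mallory
Event 6 (swap umbrella<->wallet: now umbrella:Mallory, wallet:Bob). State: lamp:Kevin, umbrella:Mallory, wallet:Bob
Event 7 (swap lamp<->umbrella: now lamp:Mallory, umbrella:Kevin). State: lamp:Mallory, umbrella:Kevin, wallet:Bob
Event 8 (swap umbrella<->lamp: now umbrella:Mallory, lamp:Kevin). State: lamp:Kevin, umbrella:Mallory, wallet:Bob
Event 9 (give lamp: Kevin -> Bob). State: lamp:Bob, umbrella:Mallory, wallet:Bob
Event 10 (swap wallet<->umbrella: now wallet:Mallory, umbrella:Bob). State: lamp:Bob, umbrella:Bob, wallet:Mallory
Event 11 (swap wallet<->umbrella: now wallet:Bob, umbrella:Mallory). State: lamp:Bob, umbrella:Mallory, wallet:Bob
Event 12 (swap lamp<->umbrella: now lamp:Mallory, umbrella:Bob). State: lamp:Mallory, umbrella:Bob, wallet:Bob
Event 13 (give umbrella: Bob -> Mallory). State: lamp:Mallory, umbrella:Mallory, wallet:Bob

Final state: lamp:Mallory, umbrella:Mallory, wallet:Bob
Oscar holds: (nothing).

Answer: nothing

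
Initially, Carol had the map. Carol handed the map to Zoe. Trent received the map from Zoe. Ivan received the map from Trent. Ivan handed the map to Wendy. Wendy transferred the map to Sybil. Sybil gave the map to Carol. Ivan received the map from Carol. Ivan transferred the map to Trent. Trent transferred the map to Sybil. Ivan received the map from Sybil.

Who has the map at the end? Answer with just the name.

Answer: Ivan

Derivation:
Tracking the map through each event:
Start: Carol has the map.
After event 1: Zoe has the map.
After event 2: Trent has the map.
After event 3: Ivan has the map.
After event 4: Wendy has the map.
After event 5: Sybil has the map.
After event 6: Carol has the map.
After event 7: Ivan has the map.
After event 8: Trent has the map.
After event 9: Sybil has the map.
After event 10: Ivan has the map.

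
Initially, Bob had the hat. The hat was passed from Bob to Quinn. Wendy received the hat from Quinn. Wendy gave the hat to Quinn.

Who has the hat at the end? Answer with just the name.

Answer: Quinn

Derivation:
Tracking the hat through each event:
Start: Bob has the hat.
After event 1: Quinn has the hat.
After event 2: Wendy has the hat.
After event 3: Quinn has the hat.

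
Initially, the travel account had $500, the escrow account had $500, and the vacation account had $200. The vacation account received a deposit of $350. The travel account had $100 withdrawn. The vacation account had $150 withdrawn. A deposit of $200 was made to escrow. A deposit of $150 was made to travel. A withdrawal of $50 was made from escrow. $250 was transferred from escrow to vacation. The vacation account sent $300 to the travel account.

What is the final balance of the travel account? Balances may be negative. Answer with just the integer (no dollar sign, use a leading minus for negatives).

Answer: 850

Derivation:
Tracking account balances step by step:
Start: travel=500, escrow=500, vacation=200
Event 1 (deposit 350 to vacation): vacation: 200 + 350 = 550. Balances: travel=500, escrow=500, vacation=550
Event 2 (withdraw 100 from travel): travel: 500 - 100 = 400. Balances: travel=400, escrow=500, vacation=550
Event 3 (withdraw 150 from vacation): vacation: 550 - 150 = 400. Balances: travel=400, escrow=500, vacation=400
Event 4 (deposit 200 to escrow): escrow: 500 + 200 = 700. Balances: travel=400, escrow=700, vacation=400
Event 5 (deposit 150 to travel): travel: 400 + 150 = 550. Balances: travel=550, escrow=700, vacation=400
Event 6 (withdraw 50 from escrow): escrow: 700 - 50 = 650. Balances: travel=550, escrow=650, vacation=400
Event 7 (transfer 250 escrow -> vacation): escrow: 650 - 250 = 400, vacation: 400 + 250 = 650. Balances: travel=550, escrow=400, vacation=650
Event 8 (transfer 300 vacation -> travel): vacation: 650 - 300 = 350, travel: 550 + 300 = 850. Balances: travel=850, escrow=400, vacation=350

Final balance of travel: 850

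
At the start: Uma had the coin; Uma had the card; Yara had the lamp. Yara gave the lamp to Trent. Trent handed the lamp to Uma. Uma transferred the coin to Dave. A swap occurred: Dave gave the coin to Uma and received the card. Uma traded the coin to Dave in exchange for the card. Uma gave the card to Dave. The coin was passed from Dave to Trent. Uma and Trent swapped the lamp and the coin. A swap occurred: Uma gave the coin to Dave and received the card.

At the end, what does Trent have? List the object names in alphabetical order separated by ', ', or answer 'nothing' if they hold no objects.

Tracking all object holders:
Start: coin:Uma, card:Uma, lamp:Yara
Event 1 (give lamp: Yara -> Trent). State: coin:Uma, card:Uma, lamp:Trent
Event 2 (give lamp: Trent -> Uma). State: coin:Uma, card:Uma, lamp:Uma
Event 3 (give coin: Uma -> Dave). State: coin:Dave, card:Uma, lamp:Uma
Event 4 (swap coin<->card: now coin:Uma, card:Dave). State: coin:Uma, card:Dave, lamp:Uma
Event 5 (swap coin<->card: now coin:Dave, card:Uma). State: coin:Dave, card:Uma, lamp:Uma
Event 6 (give card: Uma -> Dave). State: coin:Dave, card:Dave, lamp:Uma
Event 7 (give coin: Dave -> Trent). State: coin:Trent, card:Dave, lamp:Uma
Event 8 (swap lamp<->coin: now lamp:Trent, coin:Uma). State: coin:Uma, card:Dave, lamp:Trent
Event 9 (swap coin<->card: now coin:Dave, card:Uma). State: coin:Dave, card:Uma, lamp:Trent

Final state: coin:Dave, card:Uma, lamp:Trent
Trent holds: lamp.

Answer: lamp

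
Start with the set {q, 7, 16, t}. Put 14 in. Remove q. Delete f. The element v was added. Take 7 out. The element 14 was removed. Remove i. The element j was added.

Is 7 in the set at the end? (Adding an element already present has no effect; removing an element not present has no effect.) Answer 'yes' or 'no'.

Answer: no

Derivation:
Tracking the set through each operation:
Start: {16, 7, q, t}
Event 1 (add 14): added. Set: {14, 16, 7, q, t}
Event 2 (remove q): removed. Set: {14, 16, 7, t}
Event 3 (remove f): not present, no change. Set: {14, 16, 7, t}
Event 4 (add v): added. Set: {14, 16, 7, t, v}
Event 5 (remove 7): removed. Set: {14, 16, t, v}
Event 6 (remove 14): removed. Set: {16, t, v}
Event 7 (remove i): not present, no change. Set: {16, t, v}
Event 8 (add j): added. Set: {16, j, t, v}

Final set: {16, j, t, v} (size 4)
7 is NOT in the final set.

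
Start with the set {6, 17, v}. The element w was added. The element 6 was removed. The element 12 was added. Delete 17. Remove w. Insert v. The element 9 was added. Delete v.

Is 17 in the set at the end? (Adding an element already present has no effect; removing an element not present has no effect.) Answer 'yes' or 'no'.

Answer: no

Derivation:
Tracking the set through each operation:
Start: {17, 6, v}
Event 1 (add w): added. Set: {17, 6, v, w}
Event 2 (remove 6): removed. Set: {17, v, w}
Event 3 (add 12): added. Set: {12, 17, v, w}
Event 4 (remove 17): removed. Set: {12, v, w}
Event 5 (remove w): removed. Set: {12, v}
Event 6 (add v): already present, no change. Set: {12, v}
Event 7 (add 9): added. Set: {12, 9, v}
Event 8 (remove v): removed. Set: {12, 9}

Final set: {12, 9} (size 2)
17 is NOT in the final set.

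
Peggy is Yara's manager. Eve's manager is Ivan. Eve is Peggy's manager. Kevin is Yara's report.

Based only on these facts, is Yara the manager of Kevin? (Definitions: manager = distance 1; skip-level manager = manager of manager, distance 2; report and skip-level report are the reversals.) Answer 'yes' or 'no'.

Answer: yes

Derivation:
Reconstructing the manager chain from the given facts:
  Ivan -> Eve -> Peggy -> Yara -> Kevin
(each arrow means 'manager of the next')
Positions in the chain (0 = top):
  position of Ivan: 0
  position of Eve: 1
  position of Peggy: 2
  position of Yara: 3
  position of Kevin: 4

Yara is at position 3, Kevin is at position 4; signed distance (j - i) = 1.
'manager' requires j - i = 1. Actual distance is 1, so the relation HOLDS.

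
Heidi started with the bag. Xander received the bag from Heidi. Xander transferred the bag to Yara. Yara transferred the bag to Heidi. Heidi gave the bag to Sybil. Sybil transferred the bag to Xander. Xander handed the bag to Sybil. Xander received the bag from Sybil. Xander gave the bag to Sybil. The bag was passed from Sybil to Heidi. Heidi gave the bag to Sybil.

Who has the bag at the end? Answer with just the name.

Answer: Sybil

Derivation:
Tracking the bag through each event:
Start: Heidi has the bag.
After event 1: Xander has the bag.
After event 2: Yara has the bag.
After event 3: Heidi has the bag.
After event 4: Sybil has the bag.
After event 5: Xander has the bag.
After event 6: Sybil has the bag.
After event 7: Xander has the bag.
After event 8: Sybil has the bag.
After event 9: Heidi has the bag.
After event 10: Sybil has the bag.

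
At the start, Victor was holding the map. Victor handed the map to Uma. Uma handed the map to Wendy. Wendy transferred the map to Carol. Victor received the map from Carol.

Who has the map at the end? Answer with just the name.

Tracking the map through each event:
Start: Victor has the map.
After event 1: Uma has the map.
After event 2: Wendy has the map.
After event 3: Carol has the map.
After event 4: Victor has the map.

Answer: Victor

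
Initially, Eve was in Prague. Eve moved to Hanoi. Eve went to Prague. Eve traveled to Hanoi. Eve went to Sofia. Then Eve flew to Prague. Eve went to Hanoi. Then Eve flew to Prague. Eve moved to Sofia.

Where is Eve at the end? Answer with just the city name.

Answer: Sofia

Derivation:
Tracking Eve's location:
Start: Eve is in Prague.
After move 1: Prague -> Hanoi. Eve is in Hanoi.
After move 2: Hanoi -> Prague. Eve is in Prague.
After move 3: Prague -> Hanoi. Eve is in Hanoi.
After move 4: Hanoi -> Sofia. Eve is in Sofia.
After move 5: Sofia -> Prague. Eve is in Prague.
After move 6: Prague -> Hanoi. Eve is in Hanoi.
After move 7: Hanoi -> Prague. Eve is in Prague.
After move 8: Prague -> Sofia. Eve is in Sofia.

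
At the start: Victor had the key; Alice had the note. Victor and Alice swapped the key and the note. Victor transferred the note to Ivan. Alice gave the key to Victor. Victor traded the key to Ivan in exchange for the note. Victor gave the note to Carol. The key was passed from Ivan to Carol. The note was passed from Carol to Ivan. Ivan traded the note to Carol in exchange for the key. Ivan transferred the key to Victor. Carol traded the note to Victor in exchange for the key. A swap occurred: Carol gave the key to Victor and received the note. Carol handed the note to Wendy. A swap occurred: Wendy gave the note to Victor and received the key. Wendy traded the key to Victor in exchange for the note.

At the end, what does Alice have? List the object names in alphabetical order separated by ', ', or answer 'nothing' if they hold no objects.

Tracking all object holders:
Start: key:Victor, note:Alice
Event 1 (swap key<->note: now key:Alice, note:Victor). State: key:Alice, note:Victor
Event 2 (give note: Victor -> Ivan). State: key:Alice, note:Ivan
Event 3 (give key: Alice -> Victor). State: key:Victor, note:Ivan
Event 4 (swap key<->note: now key:Ivan, note:Victor). State: key:Ivan, note:Victor
Event 5 (give note: Victor -> Carol). State: key:Ivan, note:Carol
Event 6 (give key: Ivan -> Carol). State: key:Carol, note:Carol
Event 7 (give note: Carol -> Ivan). State: key:Carol, note:Ivan
Event 8 (swap note<->key: now note:Carol, key:Ivan). State: key:Ivan, note:Carol
Event 9 (give key: Ivan -> Victor). State: key:Victor, note:Carol
Event 10 (swap note<->key: now note:Victor, key:Carol). State: key:Carol, note:Victor
Event 11 (swap key<->note: now key:Victor, note:Carol). State: key:Victor, note:Carol
Event 12 (give note: Carol -> Wendy). State: key:Victor, note:Wendy
Event 13 (swap note<->key: now note:Victor, key:Wendy). State: key:Wendy, note:Victor
Event 14 (swap key<->note: now key:Victor, note:Wendy). State: key:Victor, note:Wendy

Final state: key:Victor, note:Wendy
Alice holds: (nothing).

Answer: nothing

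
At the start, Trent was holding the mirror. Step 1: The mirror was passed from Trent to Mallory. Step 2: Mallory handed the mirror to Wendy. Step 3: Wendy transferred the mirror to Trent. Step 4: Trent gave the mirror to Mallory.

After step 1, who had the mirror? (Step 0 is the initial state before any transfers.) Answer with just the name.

Answer: Mallory

Derivation:
Tracking the mirror holder through step 1:
After step 0 (start): Trent
After step 1: Mallory

At step 1, the holder is Mallory.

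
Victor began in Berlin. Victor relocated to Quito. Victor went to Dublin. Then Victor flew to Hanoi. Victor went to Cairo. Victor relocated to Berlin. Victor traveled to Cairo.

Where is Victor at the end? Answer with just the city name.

Tracking Victor's location:
Start: Victor is in Berlin.
After move 1: Berlin -> Quito. Victor is in Quito.
After move 2: Quito -> Dublin. Victor is in Dublin.
After move 3: Dublin -> Hanoi. Victor is in Hanoi.
After move 4: Hanoi -> Cairo. Victor is in Cairo.
After move 5: Cairo -> Berlin. Victor is in Berlin.
After move 6: Berlin -> Cairo. Victor is in Cairo.

Answer: Cairo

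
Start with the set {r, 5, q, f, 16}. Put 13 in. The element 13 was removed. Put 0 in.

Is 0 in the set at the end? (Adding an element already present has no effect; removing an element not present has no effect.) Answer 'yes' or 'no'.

Tracking the set through each operation:
Start: {16, 5, f, q, r}
Event 1 (add 13): added. Set: {13, 16, 5, f, q, r}
Event 2 (remove 13): removed. Set: {16, 5, f, q, r}
Event 3 (add 0): added. Set: {0, 16, 5, f, q, r}

Final set: {0, 16, 5, f, q, r} (size 6)
0 is in the final set.

Answer: yes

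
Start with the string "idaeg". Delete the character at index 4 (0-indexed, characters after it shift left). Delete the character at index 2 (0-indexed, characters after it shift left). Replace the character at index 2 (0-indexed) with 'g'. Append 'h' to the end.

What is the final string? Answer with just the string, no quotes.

Applying each edit step by step:
Start: "idaeg"
Op 1 (delete idx 4 = 'g'): "idaeg" -> "idae"
Op 2 (delete idx 2 = 'a'): "idae" -> "ide"
Op 3 (replace idx 2: 'e' -> 'g'): "ide" -> "idg"
Op 4 (append 'h'): "idg" -> "idgh"

Answer: idgh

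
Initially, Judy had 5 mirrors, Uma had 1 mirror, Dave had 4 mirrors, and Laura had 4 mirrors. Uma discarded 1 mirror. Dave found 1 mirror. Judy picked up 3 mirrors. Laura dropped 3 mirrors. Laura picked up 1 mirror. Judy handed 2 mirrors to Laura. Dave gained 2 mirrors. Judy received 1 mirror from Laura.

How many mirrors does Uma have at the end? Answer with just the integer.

Tracking counts step by step:
Start: Judy=5, Uma=1, Dave=4, Laura=4
Event 1 (Uma -1): Uma: 1 -> 0. State: Judy=5, Uma=0, Dave=4, Laura=4
Event 2 (Dave +1): Dave: 4 -> 5. State: Judy=5, Uma=0, Dave=5, Laura=4
Event 3 (Judy +3): Judy: 5 -> 8. State: Judy=8, Uma=0, Dave=5, Laura=4
Event 4 (Laura -3): Laura: 4 -> 1. State: Judy=8, Uma=0, Dave=5, Laura=1
Event 5 (Laura +1): Laura: 1 -> 2. State: Judy=8, Uma=0, Dave=5, Laura=2
Event 6 (Judy -> Laura, 2): Judy: 8 -> 6, Laura: 2 -> 4. State: Judy=6, Uma=0, Dave=5, Laura=4
Event 7 (Dave +2): Dave: 5 -> 7. State: Judy=6, Uma=0, Dave=7, Laura=4
Event 8 (Laura -> Judy, 1): Laura: 4 -> 3, Judy: 6 -> 7. State: Judy=7, Uma=0, Dave=7, Laura=3

Uma's final count: 0

Answer: 0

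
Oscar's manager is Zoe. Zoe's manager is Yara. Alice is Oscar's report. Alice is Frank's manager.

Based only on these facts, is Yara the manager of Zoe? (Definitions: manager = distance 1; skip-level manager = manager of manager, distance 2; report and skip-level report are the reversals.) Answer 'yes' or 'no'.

Answer: yes

Derivation:
Reconstructing the manager chain from the given facts:
  Yara -> Zoe -> Oscar -> Alice -> Frank
(each arrow means 'manager of the next')
Positions in the chain (0 = top):
  position of Yara: 0
  position of Zoe: 1
  position of Oscar: 2
  position of Alice: 3
  position of Frank: 4

Yara is at position 0, Zoe is at position 1; signed distance (j - i) = 1.
'manager' requires j - i = 1. Actual distance is 1, so the relation HOLDS.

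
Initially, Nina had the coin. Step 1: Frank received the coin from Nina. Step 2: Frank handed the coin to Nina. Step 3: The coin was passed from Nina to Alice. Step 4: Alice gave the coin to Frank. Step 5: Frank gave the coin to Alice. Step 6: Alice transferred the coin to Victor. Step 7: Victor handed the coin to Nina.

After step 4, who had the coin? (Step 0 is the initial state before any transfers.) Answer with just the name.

Tracking the coin holder through step 4:
After step 0 (start): Nina
After step 1: Frank
After step 2: Nina
After step 3: Alice
After step 4: Frank

At step 4, the holder is Frank.

Answer: Frank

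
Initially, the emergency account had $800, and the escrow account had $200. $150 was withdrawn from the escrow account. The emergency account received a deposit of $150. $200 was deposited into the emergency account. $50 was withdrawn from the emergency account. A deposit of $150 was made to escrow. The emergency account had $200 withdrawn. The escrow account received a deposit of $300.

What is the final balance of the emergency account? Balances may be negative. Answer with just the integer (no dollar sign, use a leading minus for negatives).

Answer: 900

Derivation:
Tracking account balances step by step:
Start: emergency=800, escrow=200
Event 1 (withdraw 150 from escrow): escrow: 200 - 150 = 50. Balances: emergency=800, escrow=50
Event 2 (deposit 150 to emergency): emergency: 800 + 150 = 950. Balances: emergency=950, escrow=50
Event 3 (deposit 200 to emergency): emergency: 950 + 200 = 1150. Balances: emergency=1150, escrow=50
Event 4 (withdraw 50 from emergency): emergency: 1150 - 50 = 1100. Balances: emergency=1100, escrow=50
Event 5 (deposit 150 to escrow): escrow: 50 + 150 = 200. Balances: emergency=1100, escrow=200
Event 6 (withdraw 200 from emergency): emergency: 1100 - 200 = 900. Balances: emergency=900, escrow=200
Event 7 (deposit 300 to escrow): escrow: 200 + 300 = 500. Balances: emergency=900, escrow=500

Final balance of emergency: 900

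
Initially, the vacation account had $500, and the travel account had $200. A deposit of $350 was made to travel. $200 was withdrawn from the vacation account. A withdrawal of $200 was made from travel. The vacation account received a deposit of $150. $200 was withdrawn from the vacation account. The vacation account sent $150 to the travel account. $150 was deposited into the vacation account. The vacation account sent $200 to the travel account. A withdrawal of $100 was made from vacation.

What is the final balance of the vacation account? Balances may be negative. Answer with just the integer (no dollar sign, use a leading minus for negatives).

Answer: -50

Derivation:
Tracking account balances step by step:
Start: vacation=500, travel=200
Event 1 (deposit 350 to travel): travel: 200 + 350 = 550. Balances: vacation=500, travel=550
Event 2 (withdraw 200 from vacation): vacation: 500 - 200 = 300. Balances: vacation=300, travel=550
Event 3 (withdraw 200 from travel): travel: 550 - 200 = 350. Balances: vacation=300, travel=350
Event 4 (deposit 150 to vacation): vacation: 300 + 150 = 450. Balances: vacation=450, travel=350
Event 5 (withdraw 200 from vacation): vacation: 450 - 200 = 250. Balances: vacation=250, travel=350
Event 6 (transfer 150 vacation -> travel): vacation: 250 - 150 = 100, travel: 350 + 150 = 500. Balances: vacation=100, travel=500
Event 7 (deposit 150 to vacation): vacation: 100 + 150 = 250. Balances: vacation=250, travel=500
Event 8 (transfer 200 vacation -> travel): vacation: 250 - 200 = 50, travel: 500 + 200 = 700. Balances: vacation=50, travel=700
Event 9 (withdraw 100 from vacation): vacation: 50 - 100 = -50. Balances: vacation=-50, travel=700

Final balance of vacation: -50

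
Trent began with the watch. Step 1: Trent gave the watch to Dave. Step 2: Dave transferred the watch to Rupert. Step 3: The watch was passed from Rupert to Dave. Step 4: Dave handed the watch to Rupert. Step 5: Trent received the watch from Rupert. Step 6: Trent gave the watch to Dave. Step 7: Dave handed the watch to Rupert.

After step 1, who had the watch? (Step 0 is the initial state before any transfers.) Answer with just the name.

Tracking the watch holder through step 1:
After step 0 (start): Trent
After step 1: Dave

At step 1, the holder is Dave.

Answer: Dave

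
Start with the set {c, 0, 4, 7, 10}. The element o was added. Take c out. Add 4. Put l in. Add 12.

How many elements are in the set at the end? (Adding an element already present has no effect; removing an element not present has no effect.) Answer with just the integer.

Answer: 7

Derivation:
Tracking the set through each operation:
Start: {0, 10, 4, 7, c}
Event 1 (add o): added. Set: {0, 10, 4, 7, c, o}
Event 2 (remove c): removed. Set: {0, 10, 4, 7, o}
Event 3 (add 4): already present, no change. Set: {0, 10, 4, 7, o}
Event 4 (add l): added. Set: {0, 10, 4, 7, l, o}
Event 5 (add 12): added. Set: {0, 10, 12, 4, 7, l, o}

Final set: {0, 10, 12, 4, 7, l, o} (size 7)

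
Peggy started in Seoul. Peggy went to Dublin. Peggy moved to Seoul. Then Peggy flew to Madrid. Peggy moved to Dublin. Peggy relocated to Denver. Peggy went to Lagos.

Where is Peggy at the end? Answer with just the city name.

Tracking Peggy's location:
Start: Peggy is in Seoul.
After move 1: Seoul -> Dublin. Peggy is in Dublin.
After move 2: Dublin -> Seoul. Peggy is in Seoul.
After move 3: Seoul -> Madrid. Peggy is in Madrid.
After move 4: Madrid -> Dublin. Peggy is in Dublin.
After move 5: Dublin -> Denver. Peggy is in Denver.
After move 6: Denver -> Lagos. Peggy is in Lagos.

Answer: Lagos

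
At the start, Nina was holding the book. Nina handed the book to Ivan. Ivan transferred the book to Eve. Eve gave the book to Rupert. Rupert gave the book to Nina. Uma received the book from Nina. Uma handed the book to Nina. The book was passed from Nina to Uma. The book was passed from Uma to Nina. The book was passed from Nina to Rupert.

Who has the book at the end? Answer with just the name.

Answer: Rupert

Derivation:
Tracking the book through each event:
Start: Nina has the book.
After event 1: Ivan has the book.
After event 2: Eve has the book.
After event 3: Rupert has the book.
After event 4: Nina has the book.
After event 5: Uma has the book.
After event 6: Nina has the book.
After event 7: Uma has the book.
After event 8: Nina has the book.
After event 9: Rupert has the book.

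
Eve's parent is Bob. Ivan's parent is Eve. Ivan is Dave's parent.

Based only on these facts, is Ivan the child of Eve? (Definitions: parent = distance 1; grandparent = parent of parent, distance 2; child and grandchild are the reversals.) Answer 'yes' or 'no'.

Answer: yes

Derivation:
Reconstructing the parent chain from the given facts:
  Bob -> Eve -> Ivan -> Dave
(each arrow means 'parent of the next')
Positions in the chain (0 = top):
  position of Bob: 0
  position of Eve: 1
  position of Ivan: 2
  position of Dave: 3

Ivan is at position 2, Eve is at position 1; signed distance (j - i) = -1.
'child' requires j - i = -1. Actual distance is -1, so the relation HOLDS.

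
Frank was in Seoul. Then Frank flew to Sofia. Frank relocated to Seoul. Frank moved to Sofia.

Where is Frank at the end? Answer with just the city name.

Tracking Frank's location:
Start: Frank is in Seoul.
After move 1: Seoul -> Sofia. Frank is in Sofia.
After move 2: Sofia -> Seoul. Frank is in Seoul.
After move 3: Seoul -> Sofia. Frank is in Sofia.

Answer: Sofia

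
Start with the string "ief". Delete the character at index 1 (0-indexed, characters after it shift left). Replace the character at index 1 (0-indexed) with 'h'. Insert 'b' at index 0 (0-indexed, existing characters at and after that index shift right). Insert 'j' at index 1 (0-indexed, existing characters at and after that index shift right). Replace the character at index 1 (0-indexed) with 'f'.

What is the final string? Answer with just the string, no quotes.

Answer: bfih

Derivation:
Applying each edit step by step:
Start: "ief"
Op 1 (delete idx 1 = 'e'): "ief" -> "if"
Op 2 (replace idx 1: 'f' -> 'h'): "if" -> "ih"
Op 3 (insert 'b' at idx 0): "ih" -> "bih"
Op 4 (insert 'j' at idx 1): "bih" -> "bjih"
Op 5 (replace idx 1: 'j' -> 'f'): "bjih" -> "bfih"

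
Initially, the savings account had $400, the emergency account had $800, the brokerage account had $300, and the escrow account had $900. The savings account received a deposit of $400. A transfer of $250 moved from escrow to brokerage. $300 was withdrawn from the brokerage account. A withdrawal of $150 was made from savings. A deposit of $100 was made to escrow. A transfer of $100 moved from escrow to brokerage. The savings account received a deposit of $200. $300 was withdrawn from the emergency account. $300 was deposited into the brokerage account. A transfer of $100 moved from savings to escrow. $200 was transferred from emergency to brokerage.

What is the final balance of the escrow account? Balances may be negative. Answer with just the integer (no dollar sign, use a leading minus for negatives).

Answer: 750

Derivation:
Tracking account balances step by step:
Start: savings=400, emergency=800, brokerage=300, escrow=900
Event 1 (deposit 400 to savings): savings: 400 + 400 = 800. Balances: savings=800, emergency=800, brokerage=300, escrow=900
Event 2 (transfer 250 escrow -> brokerage): escrow: 900 - 250 = 650, brokerage: 300 + 250 = 550. Balances: savings=800, emergency=800, brokerage=550, escrow=650
Event 3 (withdraw 300 from brokerage): brokerage: 550 - 300 = 250. Balances: savings=800, emergency=800, brokerage=250, escrow=650
Event 4 (withdraw 150 from savings): savings: 800 - 150 = 650. Balances: savings=650, emergency=800, brokerage=250, escrow=650
Event 5 (deposit 100 to escrow): escrow: 650 + 100 = 750. Balances: savings=650, emergency=800, brokerage=250, escrow=750
Event 6 (transfer 100 escrow -> brokerage): escrow: 750 - 100 = 650, brokerage: 250 + 100 = 350. Balances: savings=650, emergency=800, brokerage=350, escrow=650
Event 7 (deposit 200 to savings): savings: 650 + 200 = 850. Balances: savings=850, emergency=800, brokerage=350, escrow=650
Event 8 (withdraw 300 from emergency): emergency: 800 - 300 = 500. Balances: savings=850, emergency=500, brokerage=350, escrow=650
Event 9 (deposit 300 to brokerage): brokerage: 350 + 300 = 650. Balances: savings=850, emergency=500, brokerage=650, escrow=650
Event 10 (transfer 100 savings -> escrow): savings: 850 - 100 = 750, escrow: 650 + 100 = 750. Balances: savings=750, emergency=500, brokerage=650, escrow=750
Event 11 (transfer 200 emergency -> brokerage): emergency: 500 - 200 = 300, brokerage: 650 + 200 = 850. Balances: savings=750, emergency=300, brokerage=850, escrow=750

Final balance of escrow: 750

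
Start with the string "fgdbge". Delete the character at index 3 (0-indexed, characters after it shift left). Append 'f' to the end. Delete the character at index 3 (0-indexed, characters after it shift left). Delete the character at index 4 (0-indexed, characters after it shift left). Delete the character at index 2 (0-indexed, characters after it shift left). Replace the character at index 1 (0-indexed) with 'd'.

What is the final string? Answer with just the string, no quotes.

Answer: fde

Derivation:
Applying each edit step by step:
Start: "fgdbge"
Op 1 (delete idx 3 = 'b'): "fgdbge" -> "fgdge"
Op 2 (append 'f'): "fgdge" -> "fgdgef"
Op 3 (delete idx 3 = 'g'): "fgdgef" -> "fgdef"
Op 4 (delete idx 4 = 'f'): "fgdef" -> "fgde"
Op 5 (delete idx 2 = 'd'): "fgde" -> "fge"
Op 6 (replace idx 1: 'g' -> 'd'): "fge" -> "fde"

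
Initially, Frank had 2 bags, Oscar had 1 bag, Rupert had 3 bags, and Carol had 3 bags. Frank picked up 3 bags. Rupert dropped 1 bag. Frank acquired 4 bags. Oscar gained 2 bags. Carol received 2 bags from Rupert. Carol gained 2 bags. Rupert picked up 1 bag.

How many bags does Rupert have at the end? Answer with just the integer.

Tracking counts step by step:
Start: Frank=2, Oscar=1, Rupert=3, Carol=3
Event 1 (Frank +3): Frank: 2 -> 5. State: Frank=5, Oscar=1, Rupert=3, Carol=3
Event 2 (Rupert -1): Rupert: 3 -> 2. State: Frank=5, Oscar=1, Rupert=2, Carol=3
Event 3 (Frank +4): Frank: 5 -> 9. State: Frank=9, Oscar=1, Rupert=2, Carol=3
Event 4 (Oscar +2): Oscar: 1 -> 3. State: Frank=9, Oscar=3, Rupert=2, Carol=3
Event 5 (Rupert -> Carol, 2): Rupert: 2 -> 0, Carol: 3 -> 5. State: Frank=9, Oscar=3, Rupert=0, Carol=5
Event 6 (Carol +2): Carol: 5 -> 7. State: Frank=9, Oscar=3, Rupert=0, Carol=7
Event 7 (Rupert +1): Rupert: 0 -> 1. State: Frank=9, Oscar=3, Rupert=1, Carol=7

Rupert's final count: 1

Answer: 1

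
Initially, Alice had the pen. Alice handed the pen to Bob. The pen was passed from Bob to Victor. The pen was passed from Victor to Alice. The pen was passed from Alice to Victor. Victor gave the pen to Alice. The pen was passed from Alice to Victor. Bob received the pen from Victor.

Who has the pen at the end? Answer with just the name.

Answer: Bob

Derivation:
Tracking the pen through each event:
Start: Alice has the pen.
After event 1: Bob has the pen.
After event 2: Victor has the pen.
After event 3: Alice has the pen.
After event 4: Victor has the pen.
After event 5: Alice has the pen.
After event 6: Victor has the pen.
After event 7: Bob has the pen.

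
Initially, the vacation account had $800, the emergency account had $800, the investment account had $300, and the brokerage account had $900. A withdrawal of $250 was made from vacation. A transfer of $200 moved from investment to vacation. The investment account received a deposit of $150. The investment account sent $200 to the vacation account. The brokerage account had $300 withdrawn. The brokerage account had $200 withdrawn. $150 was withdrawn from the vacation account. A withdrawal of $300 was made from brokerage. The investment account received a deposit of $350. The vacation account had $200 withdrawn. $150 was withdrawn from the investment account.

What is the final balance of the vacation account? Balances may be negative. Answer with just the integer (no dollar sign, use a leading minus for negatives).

Answer: 600

Derivation:
Tracking account balances step by step:
Start: vacation=800, emergency=800, investment=300, brokerage=900
Event 1 (withdraw 250 from vacation): vacation: 800 - 250 = 550. Balances: vacation=550, emergency=800, investment=300, brokerage=900
Event 2 (transfer 200 investment -> vacation): investment: 300 - 200 = 100, vacation: 550 + 200 = 750. Balances: vacation=750, emergency=800, investment=100, brokerage=900
Event 3 (deposit 150 to investment): investment: 100 + 150 = 250. Balances: vacation=750, emergency=800, investment=250, brokerage=900
Event 4 (transfer 200 investment -> vacation): investment: 250 - 200 = 50, vacation: 750 + 200 = 950. Balances: vacation=950, emergency=800, investment=50, brokerage=900
Event 5 (withdraw 300 from brokerage): brokerage: 900 - 300 = 600. Balances: vacation=950, emergency=800, investment=50, brokerage=600
Event 6 (withdraw 200 from brokerage): brokerage: 600 - 200 = 400. Balances: vacation=950, emergency=800, investment=50, brokerage=400
Event 7 (withdraw 150 from vacation): vacation: 950 - 150 = 800. Balances: vacation=800, emergency=800, investment=50, brokerage=400
Event 8 (withdraw 300 from brokerage): brokerage: 400 - 300 = 100. Balances: vacation=800, emergency=800, investment=50, brokerage=100
Event 9 (deposit 350 to investment): investment: 50 + 350 = 400. Balances: vacation=800, emergency=800, investment=400, brokerage=100
Event 10 (withdraw 200 from vacation): vacation: 800 - 200 = 600. Balances: vacation=600, emergency=800, investment=400, brokerage=100
Event 11 (withdraw 150 from investment): investment: 400 - 150 = 250. Balances: vacation=600, emergency=800, investment=250, brokerage=100

Final balance of vacation: 600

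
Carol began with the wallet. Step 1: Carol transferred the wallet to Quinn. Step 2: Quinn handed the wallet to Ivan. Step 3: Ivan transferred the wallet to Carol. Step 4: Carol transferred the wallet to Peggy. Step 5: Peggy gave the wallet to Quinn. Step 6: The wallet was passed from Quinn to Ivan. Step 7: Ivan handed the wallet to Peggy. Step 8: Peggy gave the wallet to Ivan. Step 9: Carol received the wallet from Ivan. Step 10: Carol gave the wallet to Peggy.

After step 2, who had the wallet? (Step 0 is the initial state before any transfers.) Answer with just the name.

Tracking the wallet holder through step 2:
After step 0 (start): Carol
After step 1: Quinn
After step 2: Ivan

At step 2, the holder is Ivan.

Answer: Ivan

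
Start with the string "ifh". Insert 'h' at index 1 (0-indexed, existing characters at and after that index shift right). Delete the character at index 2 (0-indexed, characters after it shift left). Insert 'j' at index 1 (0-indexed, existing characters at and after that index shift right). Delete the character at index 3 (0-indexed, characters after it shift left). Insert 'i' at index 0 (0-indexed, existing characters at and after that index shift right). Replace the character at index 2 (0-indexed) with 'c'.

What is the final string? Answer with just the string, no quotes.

Answer: iich

Derivation:
Applying each edit step by step:
Start: "ifh"
Op 1 (insert 'h' at idx 1): "ifh" -> "ihfh"
Op 2 (delete idx 2 = 'f'): "ihfh" -> "ihh"
Op 3 (insert 'j' at idx 1): "ihh" -> "ijhh"
Op 4 (delete idx 3 = 'h'): "ijhh" -> "ijh"
Op 5 (insert 'i' at idx 0): "ijh" -> "iijh"
Op 6 (replace idx 2: 'j' -> 'c'): "iijh" -> "iich"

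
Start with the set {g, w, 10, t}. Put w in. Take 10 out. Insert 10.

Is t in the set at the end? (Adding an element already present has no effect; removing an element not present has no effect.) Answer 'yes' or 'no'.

Tracking the set through each operation:
Start: {10, g, t, w}
Event 1 (add w): already present, no change. Set: {10, g, t, w}
Event 2 (remove 10): removed. Set: {g, t, w}
Event 3 (add 10): added. Set: {10, g, t, w}

Final set: {10, g, t, w} (size 4)
t is in the final set.

Answer: yes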